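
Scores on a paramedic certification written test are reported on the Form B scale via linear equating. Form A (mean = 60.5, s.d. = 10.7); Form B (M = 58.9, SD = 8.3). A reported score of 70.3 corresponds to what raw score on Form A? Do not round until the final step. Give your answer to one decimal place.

Invert y = (SD_Y/SD_X)(x − M_X) + M_Y:
x = (SD_X/SD_Y)(y − M_Y) + M_X = (10.7/8.3)(70.3 − 58.9) + 60.5
x = 1.289157 × 11.400 + 60.5 = 75.2

75.2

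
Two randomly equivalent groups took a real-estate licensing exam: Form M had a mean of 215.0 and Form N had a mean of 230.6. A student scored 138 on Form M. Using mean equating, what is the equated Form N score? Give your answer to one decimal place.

Mean equating: y = x + (M_Y − M_X) = 138 + (230.6 − 215.0) = 153.6

153.6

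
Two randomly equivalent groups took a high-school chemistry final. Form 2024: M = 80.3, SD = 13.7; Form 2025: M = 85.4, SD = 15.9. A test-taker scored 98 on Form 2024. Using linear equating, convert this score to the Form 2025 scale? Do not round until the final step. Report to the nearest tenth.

105.9

Linear equating: y = (SD_Y/SD_X)(x − M_X) + M_Y
y = (15.9/13.7)(98 − 80.3) + 85.4
y = 1.160584 × 17.7 + 85.4 = 20.5423 + 85.4 = 105.9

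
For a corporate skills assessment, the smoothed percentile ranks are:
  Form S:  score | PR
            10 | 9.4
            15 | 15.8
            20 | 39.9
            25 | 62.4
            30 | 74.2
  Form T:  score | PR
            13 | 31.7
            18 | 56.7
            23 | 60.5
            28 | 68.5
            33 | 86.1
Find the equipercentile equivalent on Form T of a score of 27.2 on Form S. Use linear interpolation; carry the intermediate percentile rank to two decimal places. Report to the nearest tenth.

27.4

PR of 27.2 on Form S: 62.4 + (27.2 − 25)/(30 − 25) × (74.2 − 62.4) = 67.59
On Form T, PR 67.59 falls between score 23 (PR 60.5) and 28 (PR 68.5).
Interpolate: 23 + (67.59 − 60.5)/(68.5 − 60.5) × (28 − 23) = 27.4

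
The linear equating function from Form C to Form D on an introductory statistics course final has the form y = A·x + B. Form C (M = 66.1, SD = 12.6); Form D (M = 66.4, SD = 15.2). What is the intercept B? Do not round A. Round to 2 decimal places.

A = SD_Y / SD_X = 15.2 / 12.6 = 1.206349
B = M_Y − A·M_X = 66.4 − 1.206349 × 66.1 = -13.34

-13.34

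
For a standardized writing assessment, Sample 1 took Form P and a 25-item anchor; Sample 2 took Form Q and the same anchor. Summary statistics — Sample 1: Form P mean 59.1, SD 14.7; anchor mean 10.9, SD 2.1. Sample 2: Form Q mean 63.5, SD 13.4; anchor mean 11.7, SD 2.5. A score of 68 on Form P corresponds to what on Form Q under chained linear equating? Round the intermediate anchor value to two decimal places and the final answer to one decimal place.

Form P → anchor (Sample 1): v = (2.1/14.7)(68 − 59.1) + 10.9 = 12.17
anchor → Form Q (Sample 2): y = (13.4/2.5)(12.17 − 11.7) + 63.5 = 66.0

66.0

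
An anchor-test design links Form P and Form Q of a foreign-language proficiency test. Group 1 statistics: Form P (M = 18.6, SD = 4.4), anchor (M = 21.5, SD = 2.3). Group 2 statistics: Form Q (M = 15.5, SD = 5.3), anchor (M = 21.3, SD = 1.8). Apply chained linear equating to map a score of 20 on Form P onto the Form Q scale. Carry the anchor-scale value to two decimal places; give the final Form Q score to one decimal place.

Form P → anchor (Group 1): v = (2.3/4.4)(20 − 18.6) + 21.5 = 22.23
anchor → Form Q (Group 2): y = (5.3/1.8)(22.23 − 21.3) + 15.5 = 18.2

18.2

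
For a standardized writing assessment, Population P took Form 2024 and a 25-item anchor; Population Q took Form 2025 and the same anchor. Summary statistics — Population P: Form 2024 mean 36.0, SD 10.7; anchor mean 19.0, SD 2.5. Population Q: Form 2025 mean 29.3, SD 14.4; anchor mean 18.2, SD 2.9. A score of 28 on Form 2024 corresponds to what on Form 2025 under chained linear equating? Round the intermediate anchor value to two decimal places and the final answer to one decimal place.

24.0

Form 2024 → anchor (Population P): v = (2.5/10.7)(28 − 36.0) + 19.0 = 17.13
anchor → Form 2025 (Population Q): y = (14.4/2.9)(17.13 − 18.2) + 29.3 = 24.0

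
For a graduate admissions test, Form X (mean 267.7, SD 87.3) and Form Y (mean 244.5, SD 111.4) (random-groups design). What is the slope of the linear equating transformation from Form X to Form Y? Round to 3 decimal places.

1.276

A = SD_Y / SD_X = 111.4 / 87.3 = 1.276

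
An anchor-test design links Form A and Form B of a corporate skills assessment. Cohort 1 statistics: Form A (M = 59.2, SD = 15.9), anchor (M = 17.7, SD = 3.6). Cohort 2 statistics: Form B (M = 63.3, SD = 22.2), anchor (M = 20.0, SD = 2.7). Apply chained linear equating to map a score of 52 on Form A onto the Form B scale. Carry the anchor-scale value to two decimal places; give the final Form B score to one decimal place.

31.0

Form A → anchor (Cohort 1): v = (3.6/15.9)(52 − 59.2) + 17.7 = 16.07
anchor → Form B (Cohort 2): y = (22.2/2.7)(16.07 − 20.0) + 63.3 = 31.0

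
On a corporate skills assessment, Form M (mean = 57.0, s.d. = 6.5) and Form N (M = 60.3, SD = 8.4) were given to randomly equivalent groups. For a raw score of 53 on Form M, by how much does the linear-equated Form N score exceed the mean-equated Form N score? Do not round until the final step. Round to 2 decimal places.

-1.17

Mean-equated: 53 + (60.3 − 57.0) = 56.30
Linear-equated: (8.4/6.5)(53 − 57.0) + 60.3 = 55.131
Difference = 55.131 − 56.30 = -1.17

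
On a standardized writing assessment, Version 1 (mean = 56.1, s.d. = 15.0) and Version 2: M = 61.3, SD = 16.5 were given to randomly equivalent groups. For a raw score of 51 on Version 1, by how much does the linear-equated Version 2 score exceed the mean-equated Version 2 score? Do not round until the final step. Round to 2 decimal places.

-0.51

Mean-equated: 51 + (61.3 − 56.1) = 56.20
Linear-equated: (16.5/15.0)(51 − 56.1) + 61.3 = 55.690
Difference = 55.690 − 56.20 = -0.51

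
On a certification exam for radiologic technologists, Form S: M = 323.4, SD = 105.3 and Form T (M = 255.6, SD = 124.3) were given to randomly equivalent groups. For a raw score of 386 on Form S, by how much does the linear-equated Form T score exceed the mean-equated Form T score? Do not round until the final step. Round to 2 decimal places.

Mean-equated: 386 + (255.6 − 323.4) = 318.20
Linear-equated: (124.3/105.3)(386 − 323.4) + 255.6 = 329.495
Difference = 329.495 − 318.20 = 11.30

11.30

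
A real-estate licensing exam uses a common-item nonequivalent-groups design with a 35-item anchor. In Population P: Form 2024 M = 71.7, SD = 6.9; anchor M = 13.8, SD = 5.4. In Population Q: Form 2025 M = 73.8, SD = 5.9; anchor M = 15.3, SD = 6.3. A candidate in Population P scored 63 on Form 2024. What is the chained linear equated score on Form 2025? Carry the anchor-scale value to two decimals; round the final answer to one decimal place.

66.0

Form 2024 → anchor (Population P): v = (5.4/6.9)(63 − 71.7) + 13.8 = 6.99
anchor → Form 2025 (Population Q): y = (5.9/6.3)(6.99 − 15.3) + 73.8 = 66.0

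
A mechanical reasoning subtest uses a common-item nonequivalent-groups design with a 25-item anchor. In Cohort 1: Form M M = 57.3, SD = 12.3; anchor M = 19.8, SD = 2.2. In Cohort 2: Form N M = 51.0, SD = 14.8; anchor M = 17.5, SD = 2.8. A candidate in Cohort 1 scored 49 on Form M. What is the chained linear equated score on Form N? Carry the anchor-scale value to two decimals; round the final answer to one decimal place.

55.3

Form M → anchor (Cohort 1): v = (2.2/12.3)(49 − 57.3) + 19.8 = 18.32
anchor → Form N (Cohort 2): y = (14.8/2.8)(18.32 − 17.5) + 51.0 = 55.3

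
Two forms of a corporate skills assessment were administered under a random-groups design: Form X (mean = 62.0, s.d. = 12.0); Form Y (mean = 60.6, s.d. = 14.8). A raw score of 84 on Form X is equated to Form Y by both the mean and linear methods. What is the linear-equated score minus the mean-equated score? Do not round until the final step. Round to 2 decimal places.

5.13

Mean-equated: 84 + (60.6 − 62.0) = 82.60
Linear-equated: (14.8/12.0)(84 − 62.0) + 60.6 = 87.733
Difference = 87.733 − 82.60 = 5.13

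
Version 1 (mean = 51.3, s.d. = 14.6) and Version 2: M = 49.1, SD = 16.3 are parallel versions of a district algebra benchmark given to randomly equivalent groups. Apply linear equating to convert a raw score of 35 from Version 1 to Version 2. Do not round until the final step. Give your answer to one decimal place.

30.9

Linear equating: y = (SD_Y/SD_X)(x − M_X) + M_Y
y = (16.3/14.6)(35 − 51.3) + 49.1
y = 1.116438 × -16.3 + 49.1 = -18.1979 + 49.1 = 30.9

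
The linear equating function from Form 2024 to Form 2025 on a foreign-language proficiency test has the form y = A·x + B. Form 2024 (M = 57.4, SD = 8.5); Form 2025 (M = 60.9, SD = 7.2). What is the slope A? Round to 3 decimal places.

0.847

A = SD_Y / SD_X = 7.2 / 8.5 = 0.847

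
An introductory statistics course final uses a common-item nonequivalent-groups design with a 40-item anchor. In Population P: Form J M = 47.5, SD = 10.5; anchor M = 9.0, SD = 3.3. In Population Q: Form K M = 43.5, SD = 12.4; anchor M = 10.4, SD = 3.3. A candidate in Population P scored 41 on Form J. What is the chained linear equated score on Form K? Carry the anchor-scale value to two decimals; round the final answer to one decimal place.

30.6

Form J → anchor (Population P): v = (3.3/10.5)(41 − 47.5) + 9.0 = 6.96
anchor → Form K (Population Q): y = (12.4/3.3)(6.96 − 10.4) + 43.5 = 30.6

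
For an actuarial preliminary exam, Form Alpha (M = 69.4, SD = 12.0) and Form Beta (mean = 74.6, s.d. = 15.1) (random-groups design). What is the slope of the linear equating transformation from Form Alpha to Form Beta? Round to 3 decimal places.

1.258

A = SD_Y / SD_X = 15.1 / 12.0 = 1.258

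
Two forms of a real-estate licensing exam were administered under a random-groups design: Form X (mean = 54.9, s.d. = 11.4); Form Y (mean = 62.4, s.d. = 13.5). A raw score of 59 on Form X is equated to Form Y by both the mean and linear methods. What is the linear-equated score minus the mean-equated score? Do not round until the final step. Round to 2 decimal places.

Mean-equated: 59 + (62.4 − 54.9) = 66.50
Linear-equated: (13.5/11.4)(59 − 54.9) + 62.4 = 67.255
Difference = 67.255 − 66.50 = 0.76

0.76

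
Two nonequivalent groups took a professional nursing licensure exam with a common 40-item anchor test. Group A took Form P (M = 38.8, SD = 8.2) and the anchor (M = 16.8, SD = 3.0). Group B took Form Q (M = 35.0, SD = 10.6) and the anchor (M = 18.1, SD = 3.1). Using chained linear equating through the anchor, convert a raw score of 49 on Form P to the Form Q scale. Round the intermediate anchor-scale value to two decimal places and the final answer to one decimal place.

43.3

Form P → anchor (Group A): v = (3.0/8.2)(49 − 38.8) + 16.8 = 20.53
anchor → Form Q (Group B): y = (10.6/3.1)(20.53 − 18.1) + 35.0 = 43.3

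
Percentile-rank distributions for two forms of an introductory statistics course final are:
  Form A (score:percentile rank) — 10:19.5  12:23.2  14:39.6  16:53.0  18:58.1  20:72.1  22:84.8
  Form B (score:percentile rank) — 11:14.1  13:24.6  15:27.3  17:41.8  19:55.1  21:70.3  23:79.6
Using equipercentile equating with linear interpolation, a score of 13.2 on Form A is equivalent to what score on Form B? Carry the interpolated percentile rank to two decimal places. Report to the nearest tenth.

PR of 13.2 on Form A: 23.2 + (13.2 − 12)/(14 − 12) × (39.6 − 23.2) = 33.04
On Form B, PR 33.04 falls between score 15 (PR 27.3) and 17 (PR 41.8).
Interpolate: 15 + (33.04 − 27.3)/(41.8 − 27.3) × (17 − 15) = 15.8

15.8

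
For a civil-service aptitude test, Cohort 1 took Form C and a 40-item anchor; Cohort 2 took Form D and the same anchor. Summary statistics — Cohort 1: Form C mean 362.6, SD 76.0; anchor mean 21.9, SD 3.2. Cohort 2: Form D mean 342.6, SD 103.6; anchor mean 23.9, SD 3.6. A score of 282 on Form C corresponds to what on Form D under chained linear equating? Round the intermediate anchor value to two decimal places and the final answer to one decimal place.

Form C → anchor (Cohort 1): v = (3.2/76.0)(282 − 362.6) + 21.9 = 18.51
anchor → Form D (Cohort 2): y = (103.6/3.6)(18.51 − 23.9) + 342.6 = 187.5

187.5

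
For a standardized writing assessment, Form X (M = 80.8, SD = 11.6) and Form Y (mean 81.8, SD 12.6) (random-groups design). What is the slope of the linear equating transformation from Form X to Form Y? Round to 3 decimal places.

A = SD_Y / SD_X = 12.6 / 11.6 = 1.086

1.086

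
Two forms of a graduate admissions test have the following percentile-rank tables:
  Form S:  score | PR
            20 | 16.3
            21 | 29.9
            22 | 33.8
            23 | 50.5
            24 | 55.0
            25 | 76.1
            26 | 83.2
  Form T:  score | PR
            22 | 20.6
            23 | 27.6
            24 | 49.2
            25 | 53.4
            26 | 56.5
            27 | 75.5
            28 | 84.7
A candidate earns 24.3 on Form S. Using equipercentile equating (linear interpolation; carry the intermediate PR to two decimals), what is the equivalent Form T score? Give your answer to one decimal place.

26.3

PR of 24.3 on Form S: 55.0 + (24.3 − 24)/(25 − 24) × (76.1 − 55.0) = 61.33
On Form T, PR 61.33 falls between score 26 (PR 56.5) and 27 (PR 75.5).
Interpolate: 26 + (61.33 − 56.5)/(75.5 − 56.5) × (27 − 26) = 26.3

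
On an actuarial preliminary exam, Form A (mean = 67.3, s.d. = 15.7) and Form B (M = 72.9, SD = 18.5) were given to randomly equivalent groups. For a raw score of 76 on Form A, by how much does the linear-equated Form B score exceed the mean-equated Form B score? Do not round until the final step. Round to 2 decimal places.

Mean-equated: 76 + (72.9 − 67.3) = 81.60
Linear-equated: (18.5/15.7)(76 − 67.3) + 72.9 = 83.152
Difference = 83.152 − 81.60 = 1.55

1.55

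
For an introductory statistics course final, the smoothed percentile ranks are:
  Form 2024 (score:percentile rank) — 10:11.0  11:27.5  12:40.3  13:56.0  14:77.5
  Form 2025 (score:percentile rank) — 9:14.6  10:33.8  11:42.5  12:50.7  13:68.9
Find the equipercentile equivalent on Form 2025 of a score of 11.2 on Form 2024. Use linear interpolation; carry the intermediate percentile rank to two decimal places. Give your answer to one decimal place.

9.8

PR of 11.2 on Form 2024: 27.5 + (11.2 − 11)/(12 − 11) × (40.3 − 27.5) = 30.06
On Form 2025, PR 30.06 falls between score 9 (PR 14.6) and 10 (PR 33.8).
Interpolate: 9 + (30.06 − 14.6)/(33.8 − 14.6) × (10 − 9) = 9.8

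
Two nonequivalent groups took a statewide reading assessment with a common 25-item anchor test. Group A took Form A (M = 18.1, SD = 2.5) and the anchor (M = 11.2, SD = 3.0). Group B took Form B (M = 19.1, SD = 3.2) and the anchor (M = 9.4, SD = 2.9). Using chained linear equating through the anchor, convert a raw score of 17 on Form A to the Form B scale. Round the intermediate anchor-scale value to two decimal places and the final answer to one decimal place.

Form A → anchor (Group A): v = (3.0/2.5)(17 − 18.1) + 11.2 = 9.88
anchor → Form B (Group B): y = (3.2/2.9)(9.88 − 9.4) + 19.1 = 19.6

19.6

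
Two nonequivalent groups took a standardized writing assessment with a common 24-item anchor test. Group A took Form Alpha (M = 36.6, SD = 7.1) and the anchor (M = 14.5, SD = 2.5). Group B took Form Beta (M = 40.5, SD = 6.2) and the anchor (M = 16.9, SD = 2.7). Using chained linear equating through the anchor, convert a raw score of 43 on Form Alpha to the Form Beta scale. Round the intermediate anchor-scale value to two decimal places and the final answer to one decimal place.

Form Alpha → anchor (Group A): v = (2.5/7.1)(43 − 36.6) + 14.5 = 16.75
anchor → Form Beta (Group B): y = (6.2/2.7)(16.75 − 16.9) + 40.5 = 40.2

40.2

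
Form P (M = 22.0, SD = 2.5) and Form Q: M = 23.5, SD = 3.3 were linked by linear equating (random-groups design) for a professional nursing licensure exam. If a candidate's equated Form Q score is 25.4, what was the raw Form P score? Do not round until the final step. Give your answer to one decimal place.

Invert y = (SD_Y/SD_X)(x − M_X) + M_Y:
x = (SD_X/SD_Y)(y − M_Y) + M_X = (2.5/3.3)(25.4 − 23.5) + 22.0
x = 0.757576 × 1.900 + 22.0 = 23.4

23.4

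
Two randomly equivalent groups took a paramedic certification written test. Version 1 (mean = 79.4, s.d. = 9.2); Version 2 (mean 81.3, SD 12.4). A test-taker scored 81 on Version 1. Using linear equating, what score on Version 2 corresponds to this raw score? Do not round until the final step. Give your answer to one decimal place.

Linear equating: y = (SD_Y/SD_X)(x − M_X) + M_Y
y = (12.4/9.2)(81 − 79.4) + 81.3
y = 1.347826 × 1.6 + 81.3 = 2.1565 + 81.3 = 83.5

83.5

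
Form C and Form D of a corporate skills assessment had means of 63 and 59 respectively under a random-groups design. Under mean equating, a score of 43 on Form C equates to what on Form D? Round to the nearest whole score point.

39

Mean equating: y = x + (M_Y − M_X) = 43 + (59 − 63) = 39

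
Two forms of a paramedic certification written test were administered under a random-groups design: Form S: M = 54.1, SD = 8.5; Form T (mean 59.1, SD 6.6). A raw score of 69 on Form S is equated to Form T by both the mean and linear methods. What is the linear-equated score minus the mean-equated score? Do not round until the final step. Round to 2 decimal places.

-3.33

Mean-equated: 69 + (59.1 − 54.1) = 74.00
Linear-equated: (6.6/8.5)(69 − 54.1) + 59.1 = 70.669
Difference = 70.669 − 74.00 = -3.33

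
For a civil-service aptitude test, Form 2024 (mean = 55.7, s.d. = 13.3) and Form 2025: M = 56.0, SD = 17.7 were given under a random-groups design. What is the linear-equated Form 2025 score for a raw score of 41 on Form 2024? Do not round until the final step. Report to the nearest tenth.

36.4

Linear equating: y = (SD_Y/SD_X)(x − M_X) + M_Y
y = (17.7/13.3)(41 − 55.7) + 56.0
y = 1.330827 × -14.7 + 56.0 = -19.5632 + 56.0 = 36.4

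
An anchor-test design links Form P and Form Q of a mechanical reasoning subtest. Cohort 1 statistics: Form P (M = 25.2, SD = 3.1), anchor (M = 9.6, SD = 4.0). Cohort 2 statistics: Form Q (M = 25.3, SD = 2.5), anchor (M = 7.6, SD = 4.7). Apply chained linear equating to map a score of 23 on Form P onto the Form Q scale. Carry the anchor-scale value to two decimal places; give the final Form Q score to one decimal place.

Form P → anchor (Cohort 1): v = (4.0/3.1)(23 − 25.2) + 9.6 = 6.76
anchor → Form Q (Cohort 2): y = (2.5/4.7)(6.76 − 7.6) + 25.3 = 24.9

24.9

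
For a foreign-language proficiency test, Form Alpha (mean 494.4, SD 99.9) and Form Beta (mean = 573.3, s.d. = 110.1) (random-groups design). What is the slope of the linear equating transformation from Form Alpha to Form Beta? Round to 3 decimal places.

A = SD_Y / SD_X = 110.1 / 99.9 = 1.102

1.102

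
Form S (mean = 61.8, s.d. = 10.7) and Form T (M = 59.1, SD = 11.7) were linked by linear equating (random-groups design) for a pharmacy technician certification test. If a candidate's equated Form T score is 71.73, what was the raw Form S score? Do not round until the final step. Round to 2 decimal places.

Invert y = (SD_Y/SD_X)(x − M_X) + M_Y:
x = (SD_X/SD_Y)(y − M_Y) + M_X = (10.7/11.7)(71.73 − 59.1) + 61.8
x = 0.914530 × 12.630 + 61.8 = 73.35

73.35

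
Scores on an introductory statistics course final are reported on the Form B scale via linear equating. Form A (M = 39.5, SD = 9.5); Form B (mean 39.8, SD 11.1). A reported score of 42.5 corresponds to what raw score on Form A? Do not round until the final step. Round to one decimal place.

41.8

Invert y = (SD_Y/SD_X)(x − M_X) + M_Y:
x = (SD_X/SD_Y)(y − M_Y) + M_X = (9.5/11.1)(42.5 − 39.8) + 39.5
x = 0.855856 × 2.700 + 39.5 = 41.8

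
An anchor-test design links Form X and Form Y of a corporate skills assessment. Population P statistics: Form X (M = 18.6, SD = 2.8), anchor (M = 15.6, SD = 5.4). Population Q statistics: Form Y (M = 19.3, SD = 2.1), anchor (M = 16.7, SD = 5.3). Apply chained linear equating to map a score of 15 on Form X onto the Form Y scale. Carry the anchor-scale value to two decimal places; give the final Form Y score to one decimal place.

Form X → anchor (Population P): v = (5.4/2.8)(15 − 18.6) + 15.6 = 8.66
anchor → Form Y (Population Q): y = (2.1/5.3)(8.66 − 16.7) + 19.3 = 16.1

16.1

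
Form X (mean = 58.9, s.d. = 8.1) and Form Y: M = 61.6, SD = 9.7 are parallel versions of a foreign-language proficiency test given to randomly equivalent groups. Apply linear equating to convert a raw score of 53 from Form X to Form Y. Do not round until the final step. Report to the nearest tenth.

Linear equating: y = (SD_Y/SD_X)(x − M_X) + M_Y
y = (9.7/8.1)(53 − 58.9) + 61.6
y = 1.197531 × -5.9 + 61.6 = -7.0654 + 61.6 = 54.5

54.5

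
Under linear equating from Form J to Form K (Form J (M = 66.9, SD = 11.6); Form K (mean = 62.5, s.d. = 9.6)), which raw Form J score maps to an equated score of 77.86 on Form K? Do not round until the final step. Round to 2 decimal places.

Invert y = (SD_Y/SD_X)(x − M_X) + M_Y:
x = (SD_X/SD_Y)(y − M_Y) + M_X = (11.6/9.6)(77.86 − 62.5) + 66.9
x = 1.208333 × 15.360 + 66.9 = 85.46

85.46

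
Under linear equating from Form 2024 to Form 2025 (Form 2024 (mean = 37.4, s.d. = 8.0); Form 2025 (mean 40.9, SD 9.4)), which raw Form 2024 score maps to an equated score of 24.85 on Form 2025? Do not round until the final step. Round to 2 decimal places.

23.74

Invert y = (SD_Y/SD_X)(x − M_X) + M_Y:
x = (SD_X/SD_Y)(y − M_Y) + M_X = (8.0/9.4)(24.85 − 40.9) + 37.4
x = 0.851064 × -16.050 + 37.4 = 23.74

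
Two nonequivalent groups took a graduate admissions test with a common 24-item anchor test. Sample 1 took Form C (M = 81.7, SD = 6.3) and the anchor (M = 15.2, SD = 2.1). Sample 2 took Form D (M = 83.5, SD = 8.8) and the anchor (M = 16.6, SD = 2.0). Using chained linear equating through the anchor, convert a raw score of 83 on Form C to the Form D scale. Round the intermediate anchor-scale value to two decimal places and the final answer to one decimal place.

Form C → anchor (Sample 1): v = (2.1/6.3)(83 − 81.7) + 15.2 = 15.63
anchor → Form D (Sample 2): y = (8.8/2.0)(15.63 − 16.6) + 83.5 = 79.2

79.2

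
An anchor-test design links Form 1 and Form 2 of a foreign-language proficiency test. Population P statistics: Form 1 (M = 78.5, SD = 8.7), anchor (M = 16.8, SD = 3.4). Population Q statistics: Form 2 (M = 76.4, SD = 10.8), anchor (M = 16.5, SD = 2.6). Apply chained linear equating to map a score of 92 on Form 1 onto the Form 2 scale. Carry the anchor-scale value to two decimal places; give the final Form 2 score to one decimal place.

Form 1 → anchor (Population P): v = (3.4/8.7)(92 − 78.5) + 16.8 = 22.08
anchor → Form 2 (Population Q): y = (10.8/2.6)(22.08 − 16.5) + 76.4 = 99.6

99.6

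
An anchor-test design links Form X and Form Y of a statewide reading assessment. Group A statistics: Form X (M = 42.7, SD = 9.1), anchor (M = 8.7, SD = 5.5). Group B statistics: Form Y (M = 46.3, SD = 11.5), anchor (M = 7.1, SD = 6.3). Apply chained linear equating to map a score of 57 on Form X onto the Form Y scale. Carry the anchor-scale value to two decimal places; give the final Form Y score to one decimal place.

65.0

Form X → anchor (Group A): v = (5.5/9.1)(57 − 42.7) + 8.7 = 17.34
anchor → Form Y (Group B): y = (11.5/6.3)(17.34 − 7.1) + 46.3 = 65.0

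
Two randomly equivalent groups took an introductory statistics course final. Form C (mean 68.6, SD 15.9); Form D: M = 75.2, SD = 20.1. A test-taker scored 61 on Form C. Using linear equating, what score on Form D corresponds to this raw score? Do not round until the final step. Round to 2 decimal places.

65.59

Linear equating: y = (SD_Y/SD_X)(x − M_X) + M_Y
y = (20.1/15.9)(61 − 68.6) + 75.2
y = 1.264151 × -7.6 + 75.2 = -9.6075 + 75.2 = 65.59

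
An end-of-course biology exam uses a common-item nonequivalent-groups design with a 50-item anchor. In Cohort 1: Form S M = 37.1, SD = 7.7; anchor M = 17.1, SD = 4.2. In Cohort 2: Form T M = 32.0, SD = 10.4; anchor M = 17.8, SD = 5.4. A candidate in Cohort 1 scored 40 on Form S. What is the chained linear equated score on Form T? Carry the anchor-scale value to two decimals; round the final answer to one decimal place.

33.7

Form S → anchor (Cohort 1): v = (4.2/7.7)(40 − 37.1) + 17.1 = 18.68
anchor → Form T (Cohort 2): y = (10.4/5.4)(18.68 − 17.8) + 32.0 = 33.7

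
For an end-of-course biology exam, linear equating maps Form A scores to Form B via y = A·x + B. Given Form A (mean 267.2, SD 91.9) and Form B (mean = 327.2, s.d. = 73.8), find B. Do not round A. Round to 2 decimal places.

A = SD_Y / SD_X = 73.8 / 91.9 = 0.803047
B = M_Y − A·M_X = 327.2 − 0.803047 × 267.2 = 112.63

112.63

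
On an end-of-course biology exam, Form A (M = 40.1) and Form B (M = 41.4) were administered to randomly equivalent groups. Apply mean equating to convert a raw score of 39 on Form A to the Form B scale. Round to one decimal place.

Mean equating: y = x + (M_Y − M_X) = 39 + (41.4 − 40.1) = 40.3

40.3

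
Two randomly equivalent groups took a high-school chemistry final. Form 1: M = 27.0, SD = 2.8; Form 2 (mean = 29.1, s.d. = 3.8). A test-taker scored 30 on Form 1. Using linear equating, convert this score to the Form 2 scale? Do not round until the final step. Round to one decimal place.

Linear equating: y = (SD_Y/SD_X)(x − M_X) + M_Y
y = (3.8/2.8)(30 − 27.0) + 29.1
y = 1.357143 × 3.0 + 29.1 = 4.0714 + 29.1 = 33.2

33.2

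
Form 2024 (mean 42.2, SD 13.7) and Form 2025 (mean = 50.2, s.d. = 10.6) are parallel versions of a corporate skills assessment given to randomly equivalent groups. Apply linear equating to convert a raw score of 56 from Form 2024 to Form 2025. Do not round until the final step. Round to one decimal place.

60.9

Linear equating: y = (SD_Y/SD_X)(x − M_X) + M_Y
y = (10.6/13.7)(56 − 42.2) + 50.2
y = 0.773723 × 13.8 + 50.2 = 10.6774 + 50.2 = 60.9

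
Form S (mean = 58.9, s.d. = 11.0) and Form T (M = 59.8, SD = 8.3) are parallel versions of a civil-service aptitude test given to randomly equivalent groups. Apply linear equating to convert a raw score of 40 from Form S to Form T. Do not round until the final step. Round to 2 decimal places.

Linear equating: y = (SD_Y/SD_X)(x − M_X) + M_Y
y = (8.3/11.0)(40 − 58.9) + 59.8
y = 0.754545 × -18.9 + 59.8 = -14.2609 + 59.8 = 45.54

45.54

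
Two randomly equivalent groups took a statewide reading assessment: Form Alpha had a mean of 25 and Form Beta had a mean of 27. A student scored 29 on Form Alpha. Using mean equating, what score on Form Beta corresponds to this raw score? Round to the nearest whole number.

Mean equating: y = x + (M_Y − M_X) = 29 + (27 − 25) = 31

31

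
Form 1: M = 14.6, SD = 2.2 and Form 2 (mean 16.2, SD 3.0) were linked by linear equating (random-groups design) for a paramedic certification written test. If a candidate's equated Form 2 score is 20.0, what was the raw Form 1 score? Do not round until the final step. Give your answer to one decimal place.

17.4

Invert y = (SD_Y/SD_X)(x − M_X) + M_Y:
x = (SD_X/SD_Y)(y − M_Y) + M_X = (2.2/3.0)(20.0 − 16.2) + 14.6
x = 0.733333 × 3.800 + 14.6 = 17.4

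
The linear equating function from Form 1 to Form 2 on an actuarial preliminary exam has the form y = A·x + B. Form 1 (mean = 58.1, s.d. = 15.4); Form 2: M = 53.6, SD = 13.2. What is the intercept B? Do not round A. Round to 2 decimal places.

A = SD_Y / SD_X = 13.2 / 15.4 = 0.857143
B = M_Y − A·M_X = 53.6 − 0.857143 × 58.1 = 3.80

3.80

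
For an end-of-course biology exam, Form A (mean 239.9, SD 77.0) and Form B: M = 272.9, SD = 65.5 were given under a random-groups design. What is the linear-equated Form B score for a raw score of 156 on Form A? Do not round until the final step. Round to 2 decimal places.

Linear equating: y = (SD_Y/SD_X)(x − M_X) + M_Y
y = (65.5/77.0)(156 − 239.9) + 272.9
y = 0.850649 × -83.9 + 272.9 = -71.3695 + 272.9 = 201.53

201.53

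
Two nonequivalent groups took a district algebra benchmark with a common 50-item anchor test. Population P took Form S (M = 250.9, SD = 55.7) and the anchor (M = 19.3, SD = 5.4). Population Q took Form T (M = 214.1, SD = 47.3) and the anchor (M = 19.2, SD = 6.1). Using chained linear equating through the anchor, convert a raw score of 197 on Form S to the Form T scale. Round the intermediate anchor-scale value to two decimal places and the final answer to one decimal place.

174.3

Form S → anchor (Population P): v = (5.4/55.7)(197 − 250.9) + 19.3 = 14.07
anchor → Form T (Population Q): y = (47.3/6.1)(14.07 − 19.2) + 214.1 = 174.3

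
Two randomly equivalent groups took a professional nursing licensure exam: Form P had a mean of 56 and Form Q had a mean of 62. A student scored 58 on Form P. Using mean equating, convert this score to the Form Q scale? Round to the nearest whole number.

64

Mean equating: y = x + (M_Y − M_X) = 58 + (62 − 56) = 64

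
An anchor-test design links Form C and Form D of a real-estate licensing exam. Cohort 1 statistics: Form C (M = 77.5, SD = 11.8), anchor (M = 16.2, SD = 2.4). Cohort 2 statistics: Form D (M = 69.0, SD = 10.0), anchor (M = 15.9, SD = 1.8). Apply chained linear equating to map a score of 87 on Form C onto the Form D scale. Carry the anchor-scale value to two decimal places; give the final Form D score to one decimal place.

81.4

Form C → anchor (Cohort 1): v = (2.4/11.8)(87 − 77.5) + 16.2 = 18.13
anchor → Form D (Cohort 2): y = (10.0/1.8)(18.13 − 15.9) + 69.0 = 81.4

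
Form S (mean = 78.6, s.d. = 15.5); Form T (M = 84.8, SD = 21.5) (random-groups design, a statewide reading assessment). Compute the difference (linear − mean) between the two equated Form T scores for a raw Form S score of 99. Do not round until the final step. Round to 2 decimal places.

7.90

Mean-equated: 99 + (84.8 − 78.6) = 105.20
Linear-equated: (21.5/15.5)(99 − 78.6) + 84.8 = 113.097
Difference = 113.097 − 105.20 = 7.90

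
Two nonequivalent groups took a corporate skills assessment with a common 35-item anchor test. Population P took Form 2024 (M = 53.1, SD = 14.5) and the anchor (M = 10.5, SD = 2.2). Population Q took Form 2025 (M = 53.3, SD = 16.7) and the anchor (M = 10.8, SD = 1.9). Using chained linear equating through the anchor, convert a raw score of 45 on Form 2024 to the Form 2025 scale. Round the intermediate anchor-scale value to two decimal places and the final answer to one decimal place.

39.9

Form 2024 → anchor (Population P): v = (2.2/14.5)(45 − 53.1) + 10.5 = 9.27
anchor → Form 2025 (Population Q): y = (16.7/1.9)(9.27 − 10.8) + 53.3 = 39.9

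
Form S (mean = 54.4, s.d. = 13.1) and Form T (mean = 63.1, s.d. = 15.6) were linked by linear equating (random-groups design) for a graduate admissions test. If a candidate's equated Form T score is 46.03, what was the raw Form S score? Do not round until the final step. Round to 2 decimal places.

40.07

Invert y = (SD_Y/SD_X)(x − M_X) + M_Y:
x = (SD_X/SD_Y)(y − M_Y) + M_X = (13.1/15.6)(46.03 − 63.1) + 54.4
x = 0.839744 × -17.070 + 54.4 = 40.07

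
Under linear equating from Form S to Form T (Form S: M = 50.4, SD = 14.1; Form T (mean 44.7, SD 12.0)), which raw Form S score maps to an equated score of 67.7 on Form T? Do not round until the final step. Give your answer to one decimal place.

77.4

Invert y = (SD_Y/SD_X)(x − M_X) + M_Y:
x = (SD_X/SD_Y)(y − M_Y) + M_X = (14.1/12.0)(67.7 − 44.7) + 50.4
x = 1.175000 × 23.000 + 50.4 = 77.4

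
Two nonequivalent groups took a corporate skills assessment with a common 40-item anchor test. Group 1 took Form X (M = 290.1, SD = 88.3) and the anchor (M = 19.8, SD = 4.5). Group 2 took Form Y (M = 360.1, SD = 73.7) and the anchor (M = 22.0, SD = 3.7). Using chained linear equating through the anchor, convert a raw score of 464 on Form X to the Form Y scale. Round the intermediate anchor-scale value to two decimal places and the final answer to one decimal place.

Form X → anchor (Group 1): v = (4.5/88.3)(464 − 290.1) + 19.8 = 28.66
anchor → Form Y (Group 2): y = (73.7/3.7)(28.66 − 22.0) + 360.1 = 492.8

492.8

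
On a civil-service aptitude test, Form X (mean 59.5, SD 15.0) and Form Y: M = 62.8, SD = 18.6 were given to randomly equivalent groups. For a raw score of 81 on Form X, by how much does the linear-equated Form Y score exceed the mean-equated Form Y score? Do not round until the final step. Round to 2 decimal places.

Mean-equated: 81 + (62.8 − 59.5) = 84.30
Linear-equated: (18.6/15.0)(81 − 59.5) + 62.8 = 89.460
Difference = 89.460 − 84.30 = 5.16

5.16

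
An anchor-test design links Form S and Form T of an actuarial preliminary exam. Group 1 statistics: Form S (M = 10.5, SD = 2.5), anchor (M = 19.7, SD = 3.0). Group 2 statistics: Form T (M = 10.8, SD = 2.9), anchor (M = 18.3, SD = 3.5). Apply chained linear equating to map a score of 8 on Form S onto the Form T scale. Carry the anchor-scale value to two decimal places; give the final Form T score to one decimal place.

9.5

Form S → anchor (Group 1): v = (3.0/2.5)(8 − 10.5) + 19.7 = 16.70
anchor → Form T (Group 2): y = (2.9/3.5)(16.70 − 18.3) + 10.8 = 9.5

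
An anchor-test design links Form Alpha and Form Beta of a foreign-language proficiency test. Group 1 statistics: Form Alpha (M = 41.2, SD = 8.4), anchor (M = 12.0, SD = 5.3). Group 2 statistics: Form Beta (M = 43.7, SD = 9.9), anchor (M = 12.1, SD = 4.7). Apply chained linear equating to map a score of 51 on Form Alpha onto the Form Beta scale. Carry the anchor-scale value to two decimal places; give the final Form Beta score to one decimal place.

56.5

Form Alpha → anchor (Group 1): v = (5.3/8.4)(51 − 41.2) + 12.0 = 18.18
anchor → Form Beta (Group 2): y = (9.9/4.7)(18.18 − 12.1) + 43.7 = 56.5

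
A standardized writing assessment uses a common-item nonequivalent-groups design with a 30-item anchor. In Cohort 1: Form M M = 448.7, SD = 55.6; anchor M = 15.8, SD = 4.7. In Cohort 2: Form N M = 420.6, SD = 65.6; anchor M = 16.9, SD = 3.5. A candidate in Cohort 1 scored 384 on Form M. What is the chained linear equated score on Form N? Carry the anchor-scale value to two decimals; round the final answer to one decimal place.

297.5

Form M → anchor (Cohort 1): v = (4.7/55.6)(384 − 448.7) + 15.8 = 10.33
anchor → Form N (Cohort 2): y = (65.6/3.5)(10.33 − 16.9) + 420.6 = 297.5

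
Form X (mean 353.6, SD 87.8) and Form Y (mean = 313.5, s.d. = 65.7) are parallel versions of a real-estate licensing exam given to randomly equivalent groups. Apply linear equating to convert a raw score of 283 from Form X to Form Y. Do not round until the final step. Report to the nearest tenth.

260.7

Linear equating: y = (SD_Y/SD_X)(x − M_X) + M_Y
y = (65.7/87.8)(283 − 353.6) + 313.5
y = 0.748292 × -70.6 + 313.5 = -52.8294 + 313.5 = 260.7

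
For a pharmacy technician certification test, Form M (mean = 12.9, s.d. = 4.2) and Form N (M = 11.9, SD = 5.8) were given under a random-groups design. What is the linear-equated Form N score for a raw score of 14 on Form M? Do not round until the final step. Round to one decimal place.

13.4

Linear equating: y = (SD_Y/SD_X)(x − M_X) + M_Y
y = (5.8/4.2)(14 − 12.9) + 11.9
y = 1.380952 × 1.1 + 11.9 = 1.5190 + 11.9 = 13.4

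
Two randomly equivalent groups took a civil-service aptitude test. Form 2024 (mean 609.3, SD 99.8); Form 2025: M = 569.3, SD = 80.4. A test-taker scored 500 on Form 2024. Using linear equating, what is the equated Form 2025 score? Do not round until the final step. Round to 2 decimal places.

Linear equating: y = (SD_Y/SD_X)(x − M_X) + M_Y
y = (80.4/99.8)(500 − 609.3) + 569.3
y = 0.805611 × -109.3 + 569.3 = -88.0533 + 569.3 = 481.25

481.25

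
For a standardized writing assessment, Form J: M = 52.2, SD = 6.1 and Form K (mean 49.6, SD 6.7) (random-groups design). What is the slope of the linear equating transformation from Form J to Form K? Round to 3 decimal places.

A = SD_Y / SD_X = 6.7 / 6.1 = 1.098

1.098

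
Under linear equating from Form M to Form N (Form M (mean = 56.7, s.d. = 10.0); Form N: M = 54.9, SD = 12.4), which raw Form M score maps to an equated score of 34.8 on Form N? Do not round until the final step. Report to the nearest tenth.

40.5

Invert y = (SD_Y/SD_X)(x − M_X) + M_Y:
x = (SD_X/SD_Y)(y − M_Y) + M_X = (10.0/12.4)(34.8 − 54.9) + 56.7
x = 0.806452 × -20.100 + 56.7 = 40.5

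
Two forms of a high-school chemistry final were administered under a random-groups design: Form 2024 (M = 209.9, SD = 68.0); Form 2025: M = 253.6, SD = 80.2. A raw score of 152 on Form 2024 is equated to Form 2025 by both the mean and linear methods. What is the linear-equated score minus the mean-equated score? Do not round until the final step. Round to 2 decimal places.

-10.39

Mean-equated: 152 + (253.6 − 209.9) = 195.70
Linear-equated: (80.2/68.0)(152 − 209.9) + 253.6 = 185.312
Difference = 185.312 − 195.70 = -10.39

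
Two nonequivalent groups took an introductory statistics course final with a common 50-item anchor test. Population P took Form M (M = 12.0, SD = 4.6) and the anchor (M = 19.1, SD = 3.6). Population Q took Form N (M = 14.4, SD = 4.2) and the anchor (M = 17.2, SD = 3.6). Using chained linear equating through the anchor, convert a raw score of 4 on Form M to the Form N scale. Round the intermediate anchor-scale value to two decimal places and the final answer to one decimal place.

9.3

Form M → anchor (Population P): v = (3.6/4.6)(4 − 12.0) + 19.1 = 12.84
anchor → Form N (Population Q): y = (4.2/3.6)(12.84 − 17.2) + 14.4 = 9.3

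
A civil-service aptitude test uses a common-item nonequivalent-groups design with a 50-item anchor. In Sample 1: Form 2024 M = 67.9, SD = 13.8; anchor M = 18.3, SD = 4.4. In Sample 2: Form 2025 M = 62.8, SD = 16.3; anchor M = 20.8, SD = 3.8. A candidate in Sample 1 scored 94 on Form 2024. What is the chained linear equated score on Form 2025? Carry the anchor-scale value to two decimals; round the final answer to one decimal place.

87.8

Form 2024 → anchor (Sample 1): v = (4.4/13.8)(94 − 67.9) + 18.3 = 26.62
anchor → Form 2025 (Sample 2): y = (16.3/3.8)(26.62 − 20.8) + 62.8 = 87.8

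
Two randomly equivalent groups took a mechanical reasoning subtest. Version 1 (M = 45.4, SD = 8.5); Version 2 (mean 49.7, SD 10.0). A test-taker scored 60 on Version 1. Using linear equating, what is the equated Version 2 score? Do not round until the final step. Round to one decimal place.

Linear equating: y = (SD_Y/SD_X)(x − M_X) + M_Y
y = (10.0/8.5)(60 − 45.4) + 49.7
y = 1.176471 × 14.6 + 49.7 = 17.1765 + 49.7 = 66.9

66.9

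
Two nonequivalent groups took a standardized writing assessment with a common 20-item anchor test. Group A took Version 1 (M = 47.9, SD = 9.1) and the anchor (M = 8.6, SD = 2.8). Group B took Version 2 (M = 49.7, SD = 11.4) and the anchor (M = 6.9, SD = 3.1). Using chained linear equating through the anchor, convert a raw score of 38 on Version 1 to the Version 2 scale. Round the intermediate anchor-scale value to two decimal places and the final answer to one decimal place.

44.7

Version 1 → anchor (Group A): v = (2.8/9.1)(38 − 47.9) + 8.6 = 5.55
anchor → Version 2 (Group B): y = (11.4/3.1)(5.55 − 6.9) + 49.7 = 44.7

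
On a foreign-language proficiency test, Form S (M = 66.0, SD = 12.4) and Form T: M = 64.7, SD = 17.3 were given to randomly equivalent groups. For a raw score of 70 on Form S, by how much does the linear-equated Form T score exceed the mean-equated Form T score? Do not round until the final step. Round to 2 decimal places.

1.58

Mean-equated: 70 + (64.7 − 66.0) = 68.70
Linear-equated: (17.3/12.4)(70 − 66.0) + 64.7 = 70.281
Difference = 70.281 − 68.70 = 1.58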